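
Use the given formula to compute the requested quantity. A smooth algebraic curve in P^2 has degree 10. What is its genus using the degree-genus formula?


Using the genus formula for smooth plane curves:
g = (d-1)(d-2)/2
g = (10-1)(10-2)/2
g = 9*8/2
g = 72/2 = 36

36


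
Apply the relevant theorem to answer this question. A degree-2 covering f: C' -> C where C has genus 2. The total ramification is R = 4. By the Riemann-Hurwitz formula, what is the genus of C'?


Riemann-Hurwitz formula: 2g' - 2 = d(2g - 2) + R
Given: d = 2, g = 2, R = 4
2g' - 2 = 2*(2*2 - 2) + 4
2g' - 2 = 2*2 + 4
2g' - 2 = 4 + 4 = 8
2g' = 10
g' = 5

5


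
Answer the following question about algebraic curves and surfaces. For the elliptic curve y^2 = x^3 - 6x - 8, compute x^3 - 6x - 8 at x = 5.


Compute x^3 - 6x - 8 at x = 5:
x^3 = 5^3 = 125
(-6)*x = (-6)*5 = -30
Sum: 125 - 30 - 8 = 87

87


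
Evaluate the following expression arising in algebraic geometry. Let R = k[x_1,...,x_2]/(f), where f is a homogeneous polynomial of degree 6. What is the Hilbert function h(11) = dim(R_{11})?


For R = k[x_1,...,x_n]/(f) with f homogeneous of degree e:
The Hilbert series is (1 - t^e)/(1 - t)^n.
So h(d) = C(d+n-1, n-1) - C(d-e+n-1, n-1) for d >= e.
With n=2, e=6, d=11:
C(11+2-1, 2-1) = C(12, 1) = 12
C(11-6+2-1, 2-1) = C(6, 1) = 6
h(11) = 12 - 6 = 6

6


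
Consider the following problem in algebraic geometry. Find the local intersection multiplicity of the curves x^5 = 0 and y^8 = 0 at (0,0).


The intersection multiplicity of V(x^a) and V(y^b) at the origin is:
I(O; V(x^5), V(y^8)) = dim_k(k[x,y]/(x^5, y^8))
A basis for k[x,y]/(x^5, y^8) is the set of monomials x^i * y^j
where 0 <= i < 5 and 0 <= j < 8.
The number of such monomials is 5 * 8 = 40

40


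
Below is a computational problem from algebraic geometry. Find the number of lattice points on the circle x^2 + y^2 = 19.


Systematically check integer values of x where x^2 <= 19.
For each valid x, check if 19 - x^2 is a perfect square.
Total integer solutions found: 0

0


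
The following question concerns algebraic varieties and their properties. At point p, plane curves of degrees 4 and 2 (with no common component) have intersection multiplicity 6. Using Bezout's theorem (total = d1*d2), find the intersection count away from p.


By Bezout's theorem, the total intersection number is d1 * d2.
Total = 4 * 2 = 8
Intersection multiplicity at p = 6
Remaining intersections = 8 - 6 = 2

2


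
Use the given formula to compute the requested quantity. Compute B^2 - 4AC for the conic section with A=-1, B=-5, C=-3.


The discriminant of a conic Ax^2 + Bxy + Cy^2 + ... = 0 is B^2 - 4AC.
B^2 = (-5)^2 = 25
4AC = 4*(-1)*(-3) = 12
Discriminant = 25 - 12 = 13

13


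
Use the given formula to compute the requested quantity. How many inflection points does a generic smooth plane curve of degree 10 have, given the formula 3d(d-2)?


For a general smooth plane curve C of degree d, the inflection points are
the intersection of C with its Hessian curve, which has degree 3(d-2).
By Bezout, the total intersection number is d * 3(d-2) = 10 * 24 = 240.
For a general curve every flex is ordinary, so each contributes
multiplicity 1 to C·Hess(C), and the number of distinct inflection
points is 3d(d-2).
Inflection points = 3*10*(10-2) = 3*10*8 = 240

240


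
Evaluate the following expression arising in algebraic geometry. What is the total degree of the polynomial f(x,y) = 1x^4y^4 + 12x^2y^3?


Examine each term for its total degree (sum of exponents).
  Term '1x^4y^4' has total degree 4+4 = 8.
  Term '12x^2y^3' has total degree 2+3 = 5.
The maximum total degree among all terms is 8.

8


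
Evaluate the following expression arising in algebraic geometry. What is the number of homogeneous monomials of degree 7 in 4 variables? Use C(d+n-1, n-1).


The number of degree-7 monomials in 4 variables is C(d+n-1, n-1).
= C(7+4-1, 4-1) = C(10, 3)
= 120

120


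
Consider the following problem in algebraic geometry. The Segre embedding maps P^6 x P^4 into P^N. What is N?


The Segre embedding maps P^m x P^n into P^N via
all products of coordinates from each factor.
N = (m+1)(n+1) - 1
N = (6+1)(4+1) - 1
N = 7*5 - 1
N = 35 - 1 = 34

34


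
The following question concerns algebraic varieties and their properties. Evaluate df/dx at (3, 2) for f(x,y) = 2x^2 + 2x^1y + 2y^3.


df/dx = 2*2*x^1 + 1*2*x^0*y
At (3,2): 2*2*3^1 + 1*2*3^0*2
= 12 + 4
= 16

16


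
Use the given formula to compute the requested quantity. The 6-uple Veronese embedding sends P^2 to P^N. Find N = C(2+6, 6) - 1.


The Veronese embedding v_d: P^n -> P^N maps each point to all
degree-d monomials in n+1 homogeneous coordinates.
N = C(n+d, d) - 1
N = C(2+6, 6) - 1
N = C(8, 6) - 1
C(8, 6) = 28
N = 28 - 1 = 27

27


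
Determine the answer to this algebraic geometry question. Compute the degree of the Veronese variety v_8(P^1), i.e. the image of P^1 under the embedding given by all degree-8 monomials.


The Veronese variety v_8(P^1) has degree d^r.
d^r = 8^1 = 8

8


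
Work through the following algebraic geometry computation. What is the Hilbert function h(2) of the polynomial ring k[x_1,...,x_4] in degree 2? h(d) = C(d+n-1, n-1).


The Hilbert function for the polynomial ring in 4 variables is:
h(d) = C(d+n-1, n-1)
h(2) = C(2+4-1, 4-1) = C(5, 3)
= 5! / (3! * 2!)
= 10

10


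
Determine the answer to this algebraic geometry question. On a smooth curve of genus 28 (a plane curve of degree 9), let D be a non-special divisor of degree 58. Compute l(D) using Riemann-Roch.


First, compute the genus of a smooth plane curve of degree 9:
g = (d-1)(d-2)/2 = (9-1)(9-2)/2 = 28
For a non-special divisor D (i.e., h^1(D) = 0), Riemann-Roch gives:
l(D) = deg(D) - g + 1
Since deg(D) = 58 >= 2g - 1 = 55, D is non-special.
l(D) = 58 - 28 + 1 = 31

31


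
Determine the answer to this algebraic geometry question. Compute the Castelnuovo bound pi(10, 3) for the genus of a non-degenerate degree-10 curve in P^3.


Castelnuovo's bound: write d - 1 = m(r-1) + epsilon with 0 <= epsilon < r-1.
d - 1 = 10 - 1 = 9
r - 1 = 3 - 1 = 2
9 = 4*2 + 1, so m = 4, epsilon = 1
pi(d, r) = m(m-1)(r-1)/2 + m*epsilon
= 4*3*2/2 + 4*1
= 24/2 + 4
= 12 + 4 = 16

16


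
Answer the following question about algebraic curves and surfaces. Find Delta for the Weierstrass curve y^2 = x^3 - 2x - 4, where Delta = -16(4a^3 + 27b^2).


Compute each component:
4a^3 = 4*(-2)^3 = 4*(-8) = -32
27b^2 = 27*(-4)^2 = 27*16 = 432
4a^3 + 27b^2 = -32 + 432 = 400
Delta = -16*400 = -6400

-6400


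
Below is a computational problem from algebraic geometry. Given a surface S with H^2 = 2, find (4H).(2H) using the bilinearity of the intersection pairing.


Using bilinearity of the intersection pairing on a surface S:
(aH).(bH) = ab * (H.H)
We have H^2 = 2.
D.E = (4H).(2H) = 4*2*2
= 8*2
= 16

16


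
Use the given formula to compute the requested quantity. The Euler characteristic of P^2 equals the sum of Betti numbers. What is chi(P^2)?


The complex projective space P^2 has one cell in each even real dimension 0, 2, ..., 4.
The cohomology groups are H^{2k}(P^2) = Z for k = 0,...,2, and 0 otherwise.
Euler characteristic = sum of Betti numbers = 1 per even-dimensional cohomology group.
chi(P^2) = 2 + 1 = 3

3


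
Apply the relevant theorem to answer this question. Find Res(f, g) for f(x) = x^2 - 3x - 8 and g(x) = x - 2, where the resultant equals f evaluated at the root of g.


For Res(f, x - c), we evaluate f at x = c.
f(2) = 2^2 - 3*2 - 8
= 4 - 6 - 8
= -2 - 8 = -10
Res(f, g) = -10

-10


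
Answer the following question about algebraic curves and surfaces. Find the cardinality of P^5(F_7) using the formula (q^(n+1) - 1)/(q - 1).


P^5(F_7) has (q^(n+1) - 1)/(q - 1) points.
= 7^5 + 7^4 + 7^3 + 7^2 + 7^1 + 7^0
= 16807 + 2401 + 343 + 49 + 7 + 1
= 19608

19608


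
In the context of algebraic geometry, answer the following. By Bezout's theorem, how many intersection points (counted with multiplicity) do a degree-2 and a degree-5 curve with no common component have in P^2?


Bezout's theorem states the intersection count equals the product of degrees.
Intersection count = 2 * 5 = 10

10


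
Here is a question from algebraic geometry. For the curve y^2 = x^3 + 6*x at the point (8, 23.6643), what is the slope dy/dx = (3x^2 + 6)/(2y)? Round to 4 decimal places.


Using implicit differentiation of y^2 = x^3 + 6*x:
2y * dy/dx = 3x^2 + 6
dy/dx = (3x^2 + 6)/(2y)
Numerator: 3*8^2 + 6 = 198
Denominator: 2*23.6643 = 47.3286
dy/dx = 198/47.3286 = 4.1835

4.1835


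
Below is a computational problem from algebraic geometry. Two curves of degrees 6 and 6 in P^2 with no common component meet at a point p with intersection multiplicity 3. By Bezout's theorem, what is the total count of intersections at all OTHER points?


By Bezout's theorem, the total intersection number is d1 * d2.
Total = 6 * 6 = 36
Intersection multiplicity at p = 3
Remaining intersections = 36 - 3 = 33

33


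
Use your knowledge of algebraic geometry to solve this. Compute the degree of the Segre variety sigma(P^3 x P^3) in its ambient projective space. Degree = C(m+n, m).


The degree of the Segre variety P^3 x P^3 is C(m+n, m).
= C(6, 3)
= 20

20


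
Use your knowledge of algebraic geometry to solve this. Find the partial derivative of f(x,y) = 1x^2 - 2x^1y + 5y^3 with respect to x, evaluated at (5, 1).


df/dx = 2*1*x^1 + 1*(-2)*x^0*y
At (5,1): 2*1*5^1 + 1*(-2)*5^0*1
= 10 - 2
= 8

8


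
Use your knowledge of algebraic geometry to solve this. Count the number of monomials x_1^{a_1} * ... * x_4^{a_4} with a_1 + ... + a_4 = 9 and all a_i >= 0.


The number of degree-9 monomials in 4 variables is C(d+n-1, n-1).
= C(9+4-1, 4-1) = C(12, 3)
= 220

220


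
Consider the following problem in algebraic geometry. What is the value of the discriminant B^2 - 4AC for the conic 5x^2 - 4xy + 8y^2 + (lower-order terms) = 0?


The discriminant of a conic Ax^2 + Bxy + Cy^2 + ... = 0 is B^2 - 4AC.
B^2 = (-4)^2 = 16
4AC = 4*5*8 = 160
Discriminant = 16 - 160 = -144

-144


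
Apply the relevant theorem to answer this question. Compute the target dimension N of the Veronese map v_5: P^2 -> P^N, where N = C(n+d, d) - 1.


The Veronese embedding v_d: P^n -> P^N maps each point to all
degree-d monomials in n+1 homogeneous coordinates.
N = C(n+d, d) - 1
N = C(2+5, 5) - 1
N = C(7, 5) - 1
C(7, 5) = 21
N = 21 - 1 = 20

20


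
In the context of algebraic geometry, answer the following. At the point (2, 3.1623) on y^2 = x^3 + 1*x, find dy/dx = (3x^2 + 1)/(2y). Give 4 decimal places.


Using implicit differentiation of y^2 = x^3 + 1*x:
2y * dy/dx = 3x^2 + 1
dy/dx = (3x^2 + 1)/(2y)
Numerator: 3*2^2 + 1 = 13
Denominator: 2*3.1623 = 6.3246
dy/dx = 13/6.3246 = 2.0555

2.0555


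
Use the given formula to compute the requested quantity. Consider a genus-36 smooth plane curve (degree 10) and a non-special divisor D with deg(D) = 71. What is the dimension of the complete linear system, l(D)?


First, compute the genus of a smooth plane curve of degree 10:
g = (d-1)(d-2)/2 = (10-1)(10-2)/2 = 36
For a non-special divisor D (i.e., h^1(D) = 0), Riemann-Roch gives:
l(D) = deg(D) - g + 1
Since deg(D) = 71 >= 2g - 1 = 71, D is non-special.
l(D) = 71 - 36 + 1 = 36

36


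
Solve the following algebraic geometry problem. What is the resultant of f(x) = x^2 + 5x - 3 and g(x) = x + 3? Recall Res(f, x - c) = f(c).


For Res(f, x - c), we evaluate f at x = c.
f(-3) = (-3)^2 + 5*(-3) - 3
= 9 - 15 - 3
= -6 - 3 = -9
Res(f, g) = -9

-9


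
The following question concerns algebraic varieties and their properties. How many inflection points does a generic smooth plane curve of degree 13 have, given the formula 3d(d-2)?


For a general smooth plane curve C of degree d, the inflection points are
the intersection of C with its Hessian curve, which has degree 3(d-2).
By Bezout, the total intersection number is d * 3(d-2) = 13 * 33 = 429.
For a general curve every flex is ordinary, so each contributes
multiplicity 1 to C·Hess(C), and the number of distinct inflection
points is 3d(d-2).
Inflection points = 3*13*(13-2) = 3*13*11 = 429

429


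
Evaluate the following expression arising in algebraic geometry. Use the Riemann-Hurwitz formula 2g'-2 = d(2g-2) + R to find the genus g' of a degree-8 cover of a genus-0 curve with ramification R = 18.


Riemann-Hurwitz formula: 2g' - 2 = d(2g - 2) + R
Given: d = 8, g = 0, R = 18
2g' - 2 = 8*(2*0 - 2) + 18
2g' - 2 = 8*(-2) + 18
2g' - 2 = -16 + 18 = 2
2g' = 4
g' = 2

2


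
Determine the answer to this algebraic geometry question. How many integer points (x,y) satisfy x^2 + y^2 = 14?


Systematically check integer values of x where x^2 <= 14.
For each valid x, check if 14 - x^2 is a perfect square.
Total integer solutions found: 0

0


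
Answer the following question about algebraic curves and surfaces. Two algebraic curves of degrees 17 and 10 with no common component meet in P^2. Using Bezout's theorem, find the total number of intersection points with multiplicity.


Bezout's theorem states the intersection count equals the product of degrees.
Intersection count = 17 * 10 = 170

170


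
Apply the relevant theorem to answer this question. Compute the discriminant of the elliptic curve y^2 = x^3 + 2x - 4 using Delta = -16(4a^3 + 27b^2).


Compute each component:
4a^3 = 4*2^3 = 4*8 = 32
27b^2 = 27*(-4)^2 = 27*16 = 432
4a^3 + 27b^2 = 32 + 432 = 464
Delta = -16*464 = -7424

-7424


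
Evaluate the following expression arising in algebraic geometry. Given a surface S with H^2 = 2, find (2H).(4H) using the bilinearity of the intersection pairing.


Using bilinearity of the intersection pairing on a surface S:
(aH).(bH) = ab * (H.H)
We have H^2 = 2.
D.E = (2H).(4H) = 2*4*2
= 8*2
= 16

16


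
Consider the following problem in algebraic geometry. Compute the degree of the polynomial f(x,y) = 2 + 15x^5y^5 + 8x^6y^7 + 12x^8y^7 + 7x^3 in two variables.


Examine each term for its total degree (sum of exponents).
  Term '2' has total degree 0+0 = 0.
  Term '15x^5y^5' has total degree 5+5 = 10.
  Term '8x^6y^7' has total degree 6+7 = 13.
  Term '12x^8y^7' has total degree 8+7 = 15.
  Term '7x^3' has total degree 3+0 = 3.
The maximum total degree among all terms is 15.

15


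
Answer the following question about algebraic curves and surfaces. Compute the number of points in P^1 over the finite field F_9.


P^1(F_9) has (q^(n+1) - 1)/(q - 1) points.
= 9^1 + 9^0
= 9 + 1
= 10

10


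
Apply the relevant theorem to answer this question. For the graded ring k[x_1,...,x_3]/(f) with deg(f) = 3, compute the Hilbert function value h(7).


For R = k[x_1,...,x_n]/(f) with f homogeneous of degree e:
The Hilbert series is (1 - t^e)/(1 - t)^n.
So h(d) = C(d+n-1, n-1) - C(d-e+n-1, n-1) for d >= e.
With n=3, e=3, d=7:
C(7+3-1, 3-1) = C(9, 2) = 36
C(7-3+3-1, 3-1) = C(6, 2) = 15
h(7) = 36 - 15 = 21

21


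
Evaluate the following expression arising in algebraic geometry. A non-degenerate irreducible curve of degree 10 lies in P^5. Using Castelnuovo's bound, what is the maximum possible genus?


Castelnuovo's bound: write d - 1 = m(r-1) + epsilon with 0 <= epsilon < r-1.
d - 1 = 10 - 1 = 9
r - 1 = 5 - 1 = 4
9 = 2*4 + 1, so m = 2, epsilon = 1
pi(d, r) = m(m-1)(r-1)/2 + m*epsilon
= 2*1*4/2 + 2*1
= 8/2 + 2
= 4 + 2 = 6

6


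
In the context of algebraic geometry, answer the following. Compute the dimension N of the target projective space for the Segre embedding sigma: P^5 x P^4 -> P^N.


The Segre embedding maps P^m x P^n into P^N via
all products of coordinates from each factor.
N = (m+1)(n+1) - 1
N = (5+1)(4+1) - 1
N = 6*5 - 1
N = 30 - 1 = 29

29


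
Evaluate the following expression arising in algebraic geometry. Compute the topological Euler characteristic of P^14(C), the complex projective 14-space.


The complex projective space P^14 has one cell in each even real dimension 0, 2, ..., 28.
The cohomology groups are H^{2k}(P^14) = Z for k = 0,...,14, and 0 otherwise.
Euler characteristic = sum of Betti numbers = 1 per even-dimensional cohomology group.
chi(P^14) = 14 + 1 = 15

15


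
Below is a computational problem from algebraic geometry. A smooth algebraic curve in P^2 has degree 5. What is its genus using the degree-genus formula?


Using the genus formula for smooth plane curves:
g = (d-1)(d-2)/2
g = (5-1)(5-2)/2
g = 4*3/2
g = 12/2 = 6

6


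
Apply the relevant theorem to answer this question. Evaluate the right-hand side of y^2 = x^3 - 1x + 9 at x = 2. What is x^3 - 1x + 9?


Compute x^3 - 1x + 9 at x = 2:
x^3 = 2^3 = 8
(-1)*x = (-1)*2 = -2
Sum: 8 - 2 + 9 = 15

15


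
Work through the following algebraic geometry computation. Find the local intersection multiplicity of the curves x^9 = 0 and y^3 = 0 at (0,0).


The intersection multiplicity of V(x^a) and V(y^b) at the origin is:
I(O; V(x^9), V(y^3)) = dim_k(k[x,y]/(x^9, y^3))
A basis for k[x,y]/(x^9, y^3) is the set of monomials x^i * y^j
where 0 <= i < 9 and 0 <= j < 3.
The number of such monomials is 9 * 3 = 27

27


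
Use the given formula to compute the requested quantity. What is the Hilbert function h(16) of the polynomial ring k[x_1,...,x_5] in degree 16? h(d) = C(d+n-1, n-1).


The Hilbert function for the polynomial ring in 5 variables is:
h(d) = C(d+n-1, n-1)
h(16) = C(16+5-1, 5-1) = C(20, 4)
= 20! / (4! * 16!)
= 4845

4845


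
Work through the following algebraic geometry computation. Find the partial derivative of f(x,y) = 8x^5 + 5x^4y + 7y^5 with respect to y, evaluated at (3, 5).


df/dy = 5*x^4 + 5*7*y^4
At (3,5): 5*3^4 + 5*7*5^4
= 405 + 21875
= 22280

22280


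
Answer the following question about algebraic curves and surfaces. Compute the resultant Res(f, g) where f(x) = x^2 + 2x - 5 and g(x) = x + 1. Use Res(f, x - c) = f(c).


For Res(f, x - c), we evaluate f at x = c.
f(-1) = (-1)^2 + 2*(-1) - 5
= 1 - 2 - 5
= -1 - 5 = -6
Res(f, g) = -6

-6


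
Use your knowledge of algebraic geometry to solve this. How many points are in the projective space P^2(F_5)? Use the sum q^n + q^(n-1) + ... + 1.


P^2(F_5) has (q^(n+1) - 1)/(q - 1) points.
= 5^2 + 5^1 + 5^0
= 25 + 5 + 1
= 31

31


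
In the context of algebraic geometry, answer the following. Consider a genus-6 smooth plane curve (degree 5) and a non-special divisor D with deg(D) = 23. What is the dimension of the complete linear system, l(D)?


First, compute the genus of a smooth plane curve of degree 5:
g = (d-1)(d-2)/2 = (5-1)(5-2)/2 = 6
For a non-special divisor D (i.e., h^1(D) = 0), Riemann-Roch gives:
l(D) = deg(D) - g + 1
Since deg(D) = 23 >= 2g - 1 = 11, D is non-special.
l(D) = 23 - 6 + 1 = 18

18


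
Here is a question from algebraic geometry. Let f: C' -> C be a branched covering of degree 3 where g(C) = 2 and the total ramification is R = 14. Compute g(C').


Riemann-Hurwitz formula: 2g' - 2 = d(2g - 2) + R
Given: d = 3, g = 2, R = 14
2g' - 2 = 3*(2*2 - 2) + 14
2g' - 2 = 3*2 + 14
2g' - 2 = 6 + 14 = 20
2g' = 22
g' = 11

11


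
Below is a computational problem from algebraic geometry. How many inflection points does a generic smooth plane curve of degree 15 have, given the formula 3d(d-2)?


For a general smooth plane curve C of degree d, the inflection points are
the intersection of C with its Hessian curve, which has degree 3(d-2).
By Bezout, the total intersection number is d * 3(d-2) = 15 * 39 = 585.
For a general curve every flex is ordinary, so each contributes
multiplicity 1 to C·Hess(C), and the number of distinct inflection
points is 3d(d-2).
Inflection points = 3*15*(15-2) = 3*15*13 = 585

585


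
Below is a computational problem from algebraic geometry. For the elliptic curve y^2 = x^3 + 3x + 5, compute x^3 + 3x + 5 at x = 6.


Compute x^3 + 3x + 5 at x = 6:
x^3 = 6^3 = 216
3*x = 3*6 = 18
Sum: 216 + 18 + 5 = 239

239


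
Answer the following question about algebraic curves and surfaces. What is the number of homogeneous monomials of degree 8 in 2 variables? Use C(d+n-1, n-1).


The number of degree-8 monomials in 2 variables is C(d+n-1, n-1).
= C(8+2-1, 2-1) = C(9, 1)
= 9

9


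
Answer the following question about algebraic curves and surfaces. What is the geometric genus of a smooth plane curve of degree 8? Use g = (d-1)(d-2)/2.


Using the genus formula for smooth plane curves:
g = (d-1)(d-2)/2
g = (8-1)(8-2)/2
g = 7*6/2
g = 42/2 = 21

21


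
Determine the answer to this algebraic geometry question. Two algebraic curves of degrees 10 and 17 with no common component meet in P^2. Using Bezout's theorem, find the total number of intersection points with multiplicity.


Bezout's theorem states the intersection count equals the product of degrees.
Intersection count = 10 * 17 = 170

170


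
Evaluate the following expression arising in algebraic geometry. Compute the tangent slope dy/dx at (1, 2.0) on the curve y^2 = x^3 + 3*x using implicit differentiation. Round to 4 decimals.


Using implicit differentiation of y^2 = x^3 + 3*x:
2y * dy/dx = 3x^2 + 3
dy/dx = (3x^2 + 3)/(2y)
Numerator: 3*1^2 + 3 = 6
Denominator: 2*2.0 = 4.0
dy/dx = 6/4.0 = 1.5000

1.5000


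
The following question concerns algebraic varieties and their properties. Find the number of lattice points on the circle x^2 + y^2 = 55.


Systematically check integer values of x where x^2 <= 55.
For each valid x, check if 55 - x^2 is a perfect square.
Total integer solutions found: 0

0


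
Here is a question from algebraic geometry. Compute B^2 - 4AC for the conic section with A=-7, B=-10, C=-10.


The discriminant of a conic Ax^2 + Bxy + Cy^2 + ... = 0 is B^2 - 4AC.
B^2 = (-10)^2 = 100
4AC = 4*(-7)*(-10) = 280
Discriminant = 100 - 280 = -180

-180


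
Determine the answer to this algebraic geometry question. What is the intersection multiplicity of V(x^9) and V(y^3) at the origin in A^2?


The intersection multiplicity of V(x^a) and V(y^b) at the origin is:
I(O; V(x^9), V(y^3)) = dim_k(k[x,y]/(x^9, y^3))
A basis for k[x,y]/(x^9, y^3) is the set of monomials x^i * y^j
where 0 <= i < 9 and 0 <= j < 3.
The number of such monomials is 9 * 3 = 27

27


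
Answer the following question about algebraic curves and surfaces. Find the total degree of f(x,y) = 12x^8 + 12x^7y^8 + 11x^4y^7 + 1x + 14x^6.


Examine each term for its total degree (sum of exponents).
  Term '12x^8' has total degree 8+0 = 8.
  Term '12x^7y^8' has total degree 7+8 = 15.
  Term '11x^4y^7' has total degree 4+7 = 11.
  Term '1x' has total degree 1+0 = 1.
  Term '14x^6' has total degree 6+0 = 6.
The maximum total degree among all terms is 15.

15


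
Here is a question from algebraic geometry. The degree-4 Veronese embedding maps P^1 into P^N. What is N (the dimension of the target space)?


The Veronese embedding v_d: P^n -> P^N maps each point to all
degree-d monomials in n+1 homogeneous coordinates.
N = C(n+d, d) - 1
N = C(1+4, 4) - 1
N = C(5, 4) - 1
C(5, 4) = 5
N = 5 - 1 = 4

4


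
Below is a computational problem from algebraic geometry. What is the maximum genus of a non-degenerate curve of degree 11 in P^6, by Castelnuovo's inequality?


Castelnuovo's bound: write d - 1 = m(r-1) + epsilon with 0 <= epsilon < r-1.
d - 1 = 11 - 1 = 10
r - 1 = 6 - 1 = 5
10 = 2*5 + 0, so m = 2, epsilon = 0
pi(d, r) = m(m-1)(r-1)/2 + m*epsilon
= 2*1*5/2 + 2*0
= 10/2 + 0
= 5 + 0 = 5

5


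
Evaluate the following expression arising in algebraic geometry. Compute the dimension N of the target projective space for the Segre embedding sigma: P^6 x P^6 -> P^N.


The Segre embedding maps P^m x P^n into P^N via
all products of coordinates from each factor.
N = (m+1)(n+1) - 1
N = (6+1)(6+1) - 1
N = 7*7 - 1
N = 49 - 1 = 48

48


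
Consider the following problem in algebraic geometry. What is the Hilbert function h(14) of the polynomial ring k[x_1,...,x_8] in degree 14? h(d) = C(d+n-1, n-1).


The Hilbert function for the polynomial ring in 8 variables is:
h(d) = C(d+n-1, n-1)
h(14) = C(14+8-1, 8-1) = C(21, 7)
= 21! / (7! * 14!)
= 116280

116280


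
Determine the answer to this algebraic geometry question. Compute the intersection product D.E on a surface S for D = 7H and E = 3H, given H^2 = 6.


Using bilinearity of the intersection pairing on a surface S:
(aH).(bH) = ab * (H.H)
We have H^2 = 6.
D.E = (7H).(3H) = 7*3*6
= 21*6
= 126

126


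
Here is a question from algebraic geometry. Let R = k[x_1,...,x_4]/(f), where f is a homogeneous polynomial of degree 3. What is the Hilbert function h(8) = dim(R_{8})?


For R = k[x_1,...,x_n]/(f) with f homogeneous of degree e:
The Hilbert series is (1 - t^e)/(1 - t)^n.
So h(d) = C(d+n-1, n-1) - C(d-e+n-1, n-1) for d >= e.
With n=4, e=3, d=8:
C(8+4-1, 4-1) = C(11, 3) = 165
C(8-3+4-1, 4-1) = C(8, 3) = 56
h(8) = 165 - 56 = 109

109


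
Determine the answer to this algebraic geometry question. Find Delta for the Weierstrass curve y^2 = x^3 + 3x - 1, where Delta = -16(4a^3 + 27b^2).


Compute each component:
4a^3 = 4*3^3 = 4*27 = 108
27b^2 = 27*(-1)^2 = 27*1 = 27
4a^3 + 27b^2 = 108 + 27 = 135
Delta = -16*135 = -2160

-2160


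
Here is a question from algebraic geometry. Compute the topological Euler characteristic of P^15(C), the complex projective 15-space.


The complex projective space P^15 has one cell in each even real dimension 0, 2, ..., 30.
The cohomology groups are H^{2k}(P^15) = Z for k = 0,...,15, and 0 otherwise.
Euler characteristic = sum of Betti numbers = 1 per even-dimensional cohomology group.
chi(P^15) = 15 + 1 = 16

16


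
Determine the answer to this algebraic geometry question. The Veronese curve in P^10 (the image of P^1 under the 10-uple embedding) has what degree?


The rational normal curve in P^10 is the image of P^1 under the 10-uple Veronese.
A general hyperplane in P^10 pulls back to a degree-10 form on P^1, which has 10 zeros,
so the curve meets a general hyperplane in 10 points. Degree = 10.

10


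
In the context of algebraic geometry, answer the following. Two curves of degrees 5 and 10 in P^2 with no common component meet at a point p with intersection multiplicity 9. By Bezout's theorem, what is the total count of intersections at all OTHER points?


By Bezout's theorem, the total intersection number is d1 * d2.
Total = 5 * 10 = 50
Intersection multiplicity at p = 9
Remaining intersections = 50 - 9 = 41

41


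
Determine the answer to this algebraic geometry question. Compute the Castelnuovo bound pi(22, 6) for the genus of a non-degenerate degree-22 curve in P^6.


Castelnuovo's bound: write d - 1 = m(r-1) + epsilon with 0 <= epsilon < r-1.
d - 1 = 22 - 1 = 21
r - 1 = 6 - 1 = 5
21 = 4*5 + 1, so m = 4, epsilon = 1
pi(d, r) = m(m-1)(r-1)/2 + m*epsilon
= 4*3*5/2 + 4*1
= 60/2 + 4
= 30 + 4 = 34

34


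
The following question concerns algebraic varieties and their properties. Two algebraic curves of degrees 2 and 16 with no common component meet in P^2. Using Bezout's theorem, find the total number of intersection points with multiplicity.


Bezout's theorem states the intersection count equals the product of degrees.
Intersection count = 2 * 16 = 32

32


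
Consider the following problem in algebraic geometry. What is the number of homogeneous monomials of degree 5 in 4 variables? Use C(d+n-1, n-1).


The number of degree-5 monomials in 4 variables is C(d+n-1, n-1).
= C(5+4-1, 4-1) = C(8, 3)
= 56

56


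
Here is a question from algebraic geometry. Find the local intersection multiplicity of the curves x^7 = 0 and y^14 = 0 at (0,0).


The intersection multiplicity of V(x^a) and V(y^b) at the origin is:
I(O; V(x^7), V(y^14)) = dim_k(k[x,y]/(x^7, y^14))
A basis for k[x,y]/(x^7, y^14) is the set of monomials x^i * y^j
where 0 <= i < 7 and 0 <= j < 14.
The number of such monomials is 7 * 14 = 98

98


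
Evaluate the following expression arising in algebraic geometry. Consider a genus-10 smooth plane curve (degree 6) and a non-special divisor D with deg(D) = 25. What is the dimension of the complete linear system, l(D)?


First, compute the genus of a smooth plane curve of degree 6:
g = (d-1)(d-2)/2 = (6-1)(6-2)/2 = 10
For a non-special divisor D (i.e., h^1(D) = 0), Riemann-Roch gives:
l(D) = deg(D) - g + 1
Since deg(D) = 25 >= 2g - 1 = 19, D is non-special.
l(D) = 25 - 10 + 1 = 16

16


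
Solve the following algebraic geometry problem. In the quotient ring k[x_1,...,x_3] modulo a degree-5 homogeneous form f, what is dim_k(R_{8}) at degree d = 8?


For R = k[x_1,...,x_n]/(f) with f homogeneous of degree e:
The Hilbert series is (1 - t^e)/(1 - t)^n.
So h(d) = C(d+n-1, n-1) - C(d-e+n-1, n-1) for d >= e.
With n=3, e=5, d=8:
C(8+3-1, 3-1) = C(10, 2) = 45
C(8-5+3-1, 3-1) = C(5, 2) = 10
h(8) = 45 - 10 = 35

35


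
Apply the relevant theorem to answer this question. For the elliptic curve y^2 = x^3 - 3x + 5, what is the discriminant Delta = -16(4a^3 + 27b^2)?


Compute each component:
4a^3 = 4*(-3)^3 = 4*(-27) = -108
27b^2 = 27*5^2 = 27*25 = 675
4a^3 + 27b^2 = -108 + 675 = 567
Delta = -16*567 = -9072

-9072


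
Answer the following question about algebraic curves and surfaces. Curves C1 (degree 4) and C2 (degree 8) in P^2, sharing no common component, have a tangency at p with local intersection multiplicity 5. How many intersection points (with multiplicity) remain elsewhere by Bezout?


By Bezout's theorem, the total intersection number is d1 * d2.
Total = 4 * 8 = 32
Intersection multiplicity at p = 5
Remaining intersections = 32 - 5 = 27

27


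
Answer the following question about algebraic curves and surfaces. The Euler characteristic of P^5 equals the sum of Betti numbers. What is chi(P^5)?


The complex projective space P^5 has one cell in each even real dimension 0, 2, ..., 10.
The cohomology groups are H^{2k}(P^5) = Z for k = 0,...,5, and 0 otherwise.
Euler characteristic = sum of Betti numbers = 1 per even-dimensional cohomology group.
chi(P^5) = 5 + 1 = 6

6


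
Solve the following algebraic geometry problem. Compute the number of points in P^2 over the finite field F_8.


P^2(F_8) has (q^(n+1) - 1)/(q - 1) points.
= 8^2 + 8^1 + 8^0
= 64 + 8 + 1
= 73

73


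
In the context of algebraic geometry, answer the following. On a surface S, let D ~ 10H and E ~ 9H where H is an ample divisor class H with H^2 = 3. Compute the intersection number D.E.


Using bilinearity of the intersection pairing on a surface S:
(aH).(bH) = ab * (H.H)
We have H^2 = 3.
D.E = (10H).(9H) = 10*9*3
= 90*3
= 270

270


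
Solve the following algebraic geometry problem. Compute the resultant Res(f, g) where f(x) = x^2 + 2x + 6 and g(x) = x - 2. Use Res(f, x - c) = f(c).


For Res(f, x - c), we evaluate f at x = c.
f(2) = 2^2 + 2*2 + 6
= 4 + 4 + 6
= 8 + 6 = 14
Res(f, g) = 14

14


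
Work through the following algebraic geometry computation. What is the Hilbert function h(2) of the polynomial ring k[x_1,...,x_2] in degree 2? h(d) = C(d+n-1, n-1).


The Hilbert function for the polynomial ring in 2 variables is:
h(d) = C(d+n-1, n-1)
h(2) = C(2+2-1, 2-1) = C(3, 1)
= 3! / (1! * 2!)
= 3

3


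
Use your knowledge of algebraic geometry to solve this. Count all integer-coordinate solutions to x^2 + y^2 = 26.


Systematically check integer values of x where x^2 <= 26.
For each valid x, check if 26 - x^2 is a perfect square.
x=1: 26 - 1 = 25, sqrt = 5 (valid)
x=5: 26 - 25 = 1, sqrt = 1 (valid)
Total integer solutions found: 8

8


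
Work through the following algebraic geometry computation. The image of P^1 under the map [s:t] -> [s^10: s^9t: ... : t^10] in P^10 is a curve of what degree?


The rational normal curve in P^10 is the image of P^1 under the 10-uple Veronese.
A general hyperplane in P^10 pulls back to a degree-10 form on P^1, which has 10 zeros,
so the curve meets a general hyperplane in 10 points. Degree = 10.

10


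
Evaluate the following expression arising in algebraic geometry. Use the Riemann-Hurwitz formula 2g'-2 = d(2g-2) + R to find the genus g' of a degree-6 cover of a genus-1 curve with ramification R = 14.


Riemann-Hurwitz formula: 2g' - 2 = d(2g - 2) + R
Given: d = 6, g = 1, R = 14
2g' - 2 = 6*(2*1 - 2) + 14
2g' - 2 = 6*0 + 14
2g' - 2 = 0 + 14 = 14
2g' = 16
g' = 8

8


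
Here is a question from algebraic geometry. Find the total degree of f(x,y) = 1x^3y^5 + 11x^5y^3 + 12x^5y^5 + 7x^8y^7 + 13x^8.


Examine each term for its total degree (sum of exponents).
  Term '1x^3y^5' has total degree 3+5 = 8.
  Term '11x^5y^3' has total degree 5+3 = 8.
  Term '12x^5y^5' has total degree 5+5 = 10.
  Term '7x^8y^7' has total degree 8+7 = 15.
  Term '13x^8' has total degree 8+0 = 8.
The maximum total degree among all terms is 15.

15


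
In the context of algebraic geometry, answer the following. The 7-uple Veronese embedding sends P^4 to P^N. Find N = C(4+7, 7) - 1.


The Veronese embedding v_d: P^n -> P^N maps each point to all
degree-d monomials in n+1 homogeneous coordinates.
N = C(n+d, d) - 1
N = C(4+7, 7) - 1
N = C(11, 7) - 1
C(11, 7) = 330
N = 330 - 1 = 329

329


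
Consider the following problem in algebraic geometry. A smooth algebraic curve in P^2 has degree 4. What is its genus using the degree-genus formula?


Using the genus formula for smooth plane curves:
g = (d-1)(d-2)/2
g = (4-1)(4-2)/2
g = 3*2/2
g = 6/2 = 3

3


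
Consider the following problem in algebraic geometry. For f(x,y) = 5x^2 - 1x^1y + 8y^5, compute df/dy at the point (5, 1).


df/dy = (-1)*x^1 + 5*8*y^4
At (5,1): (-1)*5^1 + 5*8*1^4
= -5 + 40
= 35

35


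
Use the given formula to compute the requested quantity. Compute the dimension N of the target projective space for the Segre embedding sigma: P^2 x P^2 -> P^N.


The Segre embedding maps P^m x P^n into P^N via
all products of coordinates from each factor.
N = (m+1)(n+1) - 1
N = (2+1)(2+1) - 1
N = 3*3 - 1
N = 9 - 1 = 8

8


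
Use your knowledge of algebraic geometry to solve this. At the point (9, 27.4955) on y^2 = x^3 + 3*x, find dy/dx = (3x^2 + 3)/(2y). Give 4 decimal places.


Using implicit differentiation of y^2 = x^3 + 3*x:
2y * dy/dx = 3x^2 + 3
dy/dx = (3x^2 + 3)/(2y)
Numerator: 3*9^2 + 3 = 246
Denominator: 2*27.4955 = 54.991
dy/dx = 246/54.991 = 4.4735

4.4735


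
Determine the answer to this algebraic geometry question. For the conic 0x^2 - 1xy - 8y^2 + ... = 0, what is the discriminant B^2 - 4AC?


The discriminant of a conic Ax^2 + Bxy + Cy^2 + ... = 0 is B^2 - 4AC.
B^2 = (-1)^2 = 1
4AC = 4*0*(-8) = 0
Discriminant = 1 + 0 = 1

1


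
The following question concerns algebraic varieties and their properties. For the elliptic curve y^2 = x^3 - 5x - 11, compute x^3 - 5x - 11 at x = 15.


Compute x^3 - 5x - 11 at x = 15:
x^3 = 15^3 = 3375
(-5)*x = (-5)*15 = -75
Sum: 3375 - 75 - 11 = 3289

3289


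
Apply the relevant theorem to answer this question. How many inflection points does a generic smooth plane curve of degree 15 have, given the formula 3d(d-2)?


For a general smooth plane curve C of degree d, the inflection points are
the intersection of C with its Hessian curve, which has degree 3(d-2).
By Bezout, the total intersection number is d * 3(d-2) = 15 * 39 = 585.
For a general curve every flex is ordinary, so each contributes
multiplicity 1 to C·Hess(C), and the number of distinct inflection
points is 3d(d-2).
Inflection points = 3*15*(15-2) = 3*15*13 = 585

585


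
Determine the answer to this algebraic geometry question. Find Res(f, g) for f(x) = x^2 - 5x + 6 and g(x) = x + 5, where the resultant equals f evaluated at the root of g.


For Res(f, x - c), we evaluate f at x = c.
f(-5) = (-5)^2 - 5*(-5) + 6
= 25 + 25 + 6
= 50 + 6 = 56
Res(f, g) = 56

56


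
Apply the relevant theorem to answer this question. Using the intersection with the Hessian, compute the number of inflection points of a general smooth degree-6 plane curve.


For a general smooth plane curve C of degree d, the inflection points are
the intersection of C with its Hessian curve, which has degree 3(d-2).
By Bezout, the total intersection number is d * 3(d-2) = 6 * 12 = 72.
For a general curve every flex is ordinary, so each contributes
multiplicity 1 to C·Hess(C), and the number of distinct inflection
points is 3d(d-2).
Inflection points = 3*6*(6-2) = 3*6*4 = 72

72


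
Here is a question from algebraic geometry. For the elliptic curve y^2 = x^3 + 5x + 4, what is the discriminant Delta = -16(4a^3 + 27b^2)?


Compute each component:
4a^3 = 4*5^3 = 4*125 = 500
27b^2 = 27*4^2 = 27*16 = 432
4a^3 + 27b^2 = 500 + 432 = 932
Delta = -16*932 = -14912

-14912


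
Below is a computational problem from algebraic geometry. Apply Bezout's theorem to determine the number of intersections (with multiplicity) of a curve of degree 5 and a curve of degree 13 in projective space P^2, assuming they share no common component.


Bezout's theorem states the intersection count equals the product of degrees.
Intersection count = 5 * 13 = 65

65


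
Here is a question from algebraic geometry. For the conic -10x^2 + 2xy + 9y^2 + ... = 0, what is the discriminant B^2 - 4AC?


The discriminant of a conic Ax^2 + Bxy + Cy^2 + ... = 0 is B^2 - 4AC.
B^2 = 2^2 = 4
4AC = 4*(-10)*9 = -360
Discriminant = 4 + 360 = 364

364


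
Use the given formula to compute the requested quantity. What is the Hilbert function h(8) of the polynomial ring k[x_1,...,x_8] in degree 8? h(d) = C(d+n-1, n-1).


The Hilbert function for the polynomial ring in 8 variables is:
h(d) = C(d+n-1, n-1)
h(8) = C(8+8-1, 8-1) = C(15, 7)
= 15! / (7! * 8!)
= 6435

6435


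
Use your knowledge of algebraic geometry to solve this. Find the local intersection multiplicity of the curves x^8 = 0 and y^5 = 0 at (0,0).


The intersection multiplicity of V(x^a) and V(y^b) at the origin is:
I(O; V(x^8), V(y^5)) = dim_k(k[x,y]/(x^8, y^5))
A basis for k[x,y]/(x^8, y^5) is the set of monomials x^i * y^j
where 0 <= i < 8 and 0 <= j < 5.
The number of such monomials is 8 * 5 = 40

40


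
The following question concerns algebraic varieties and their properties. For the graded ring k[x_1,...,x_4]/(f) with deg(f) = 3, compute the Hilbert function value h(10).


For R = k[x_1,...,x_n]/(f) with f homogeneous of degree e:
The Hilbert series is (1 - t^e)/(1 - t)^n.
So h(d) = C(d+n-1, n-1) - C(d-e+n-1, n-1) for d >= e.
With n=4, e=3, d=10:
C(10+4-1, 4-1) = C(13, 3) = 286
C(10-3+4-1, 4-1) = C(10, 3) = 120
h(10) = 286 - 120 = 166

166


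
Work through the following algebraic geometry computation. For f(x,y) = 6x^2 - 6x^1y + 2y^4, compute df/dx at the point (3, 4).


df/dx = 2*6*x^1 + 1*(-6)*x^0*y
At (3,4): 2*6*3^1 + 1*(-6)*3^0*4
= 36 - 24
= 12

12


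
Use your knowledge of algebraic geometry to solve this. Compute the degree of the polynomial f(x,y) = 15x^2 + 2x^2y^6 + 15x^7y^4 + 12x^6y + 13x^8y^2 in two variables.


Examine each term for its total degree (sum of exponents).
  Term '15x^2' has total degree 2+0 = 2.
  Term '2x^2y^6' has total degree 2+6 = 8.
  Term '15x^7y^4' has total degree 7+4 = 11.
  Term '12x^6y' has total degree 6+1 = 7.
  Term '13x^8y^2' has total degree 8+2 = 10.
The maximum total degree among all terms is 11.

11


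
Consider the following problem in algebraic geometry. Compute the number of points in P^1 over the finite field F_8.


P^1(F_8) has (q^(n+1) - 1)/(q - 1) points.
= 8^1 + 8^0
= 8 + 1
= 9

9


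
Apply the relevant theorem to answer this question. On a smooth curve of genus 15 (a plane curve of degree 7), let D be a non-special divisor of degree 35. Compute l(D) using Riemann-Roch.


First, compute the genus of a smooth plane curve of degree 7:
g = (d-1)(d-2)/2 = (7-1)(7-2)/2 = 15
For a non-special divisor D (i.e., h^1(D) = 0), Riemann-Roch gives:
l(D) = deg(D) - g + 1
Since deg(D) = 35 >= 2g - 1 = 29, D is non-special.
l(D) = 35 - 15 + 1 = 21

21


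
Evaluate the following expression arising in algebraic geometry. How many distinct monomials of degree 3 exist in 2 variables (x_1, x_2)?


The number of degree-3 monomials in 2 variables is C(d+n-1, n-1).
= C(3+2-1, 2-1) = C(4, 1)
= 4

4
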